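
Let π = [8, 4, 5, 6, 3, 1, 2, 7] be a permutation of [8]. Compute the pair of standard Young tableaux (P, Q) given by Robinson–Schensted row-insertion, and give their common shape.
P = [1, 2, 6, 7] / [3, 5] / [4] / [8];  Q = [1, 3, 4, 8] / [2, 7] / [5] / [6];  common shape = (4, 2, 1, 1)

Row-insert the values π_1, π_2, … into P one at a time, bumping the leftmost entry strictly greater than the inserted value down to the next row. The recording tableau Q records, in position (i, j), the step at which that cell was added to P.
  Insert 8 (step 1): P = [8];  Q = [1]
  Insert 4 (step 2): P = [4] / [8];  Q = [1] / [2]
  Insert 5 (step 3): P = [4, 5] / [8];  Q = [1, 3] / [2]
  Insert 6 (step 4): P = [4, 5, 6] / [8];  Q = [1, 3, 4] / [2]
  Insert 3 (step 5): P = [3, 5, 6] / [4] / [8];  Q = [1, 3, 4] / [2] / [5]
  Insert 1 (step 6): P = [1, 5, 6] / [3] / [4] / [8];  Q = [1, 3, 4] / [2] / [5] / [6]
  Insert 2 (step 7): P = [1, 2, 6] / [3, 5] / [4] / [8];  Q = [1, 3, 4] / [2, 7] / [5] / [6]
  Insert 7 (step 8): P = [1, 2, 6, 7] / [3, 5] / [4] / [8];  Q = [1, 3, 4, 8] / [2, 7] / [5] / [6]
Final shape: (4, 2, 1, 1).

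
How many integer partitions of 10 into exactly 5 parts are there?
p(10, 5 parts) = 7

Partitions of n into exactly k parts ↔ partitions of n − k into at most k parts (subtract 1 from each part). For n = 10, k = 5, the partitions are: 6+1+1+1+1, 5+2+1+1+1, 4+3+1+1+1, 4+2+2+1+1, 3+3+2+1+1, 3+2+2+2+1, 2+2+2+2+2. Count = 7.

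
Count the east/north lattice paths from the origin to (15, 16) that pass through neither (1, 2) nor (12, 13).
Number of paths = 118510315

Inclusion–exclusion. Total paths: C(31, 15) = 300540195. Through P₁: C(3, 1)·C(28, 14) = 120349800. Through P₂: C(25, 12)·C(6, 3) = 104006000. Since P₁ is strictly southwest of P₂, a monotone path through both must visit P₁ then P₂; paths through both = C(3, 1)·C(22, 11)·C(6, 3) = 42325920. Avoid both = 300540195 − 120349800 − 104006000 + 42325920 = 118510315.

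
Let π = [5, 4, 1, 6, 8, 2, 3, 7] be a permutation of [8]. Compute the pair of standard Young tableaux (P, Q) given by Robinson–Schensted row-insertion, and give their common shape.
P = [1, 2, 3, 7] / [4, 6, 8] / [5];  Q = [1, 4, 5, 8] / [2, 6, 7] / [3];  common shape = (4, 3, 1)

Row-insert the values π_1, π_2, … into P one at a time, bumping the leftmost entry strictly greater than the inserted value down to the next row. The recording tableau Q records, in position (i, j), the step at which that cell was added to P.
  Insert 5 (step 1): P = [5];  Q = [1]
  Insert 4 (step 2): P = [4] / [5];  Q = [1] / [2]
  Insert 1 (step 3): P = [1] / [4] / [5];  Q = [1] / [2] / [3]
  Insert 6 (step 4): P = [1, 6] / [4] / [5];  Q = [1, 4] / [2] / [3]
  Insert 8 (step 5): P = [1, 6, 8] / [4] / [5];  Q = [1, 4, 5] / [2] / [3]
  Insert 2 (step 6): P = [1, 2, 8] / [4, 6] / [5];  Q = [1, 4, 5] / [2, 6] / [3]
  Insert 3 (step 7): P = [1, 2, 3] / [4, 6, 8] / [5];  Q = [1, 4, 5] / [2, 6, 7] / [3]
  Insert 7 (step 8): P = [1, 2, 3, 7] / [4, 6, 8] / [5];  Q = [1, 4, 5, 8] / [2, 6, 7] / [3]
Final shape: (4, 3, 1).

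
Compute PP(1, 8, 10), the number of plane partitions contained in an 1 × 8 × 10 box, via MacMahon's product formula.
PP(1, 8, 10) = 43758

Evaluate the triple product over i = 1..1, j = 1..8, k = 1..10. The factors are (2/1) · (3/2) · (4/3) · (5/4) · (6/5) · (7/6) · (8/7) · (9/8) · … (80 factors total). The numerators and denominators telescope so the product is an integer; carrying out the multiplication exactly gives PP(1, 8, 10) = 43758.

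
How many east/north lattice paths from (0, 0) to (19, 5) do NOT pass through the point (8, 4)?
Number of paths = 36564

Total paths from (0, 0) to (19, 5): C(24, 19) = 42504. Paths through (8, 4): (paths (0, 0) → (8, 4)) × (paths (8, 4) → (19, 5)) = C(12, 8) · C(12, 11) = 495 · 12 = 5940. Avoidance count = 42504 − 5940 = 36564.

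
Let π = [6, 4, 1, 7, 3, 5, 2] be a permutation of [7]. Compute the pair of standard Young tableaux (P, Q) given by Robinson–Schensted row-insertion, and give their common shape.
P = [1, 2, 5] / [3, 7] / [4] / [6];  Q = [1, 4, 6] / [2, 5] / [3] / [7];  common shape = (3, 2, 1, 1)

Row-insert the values π_1, π_2, … into P one at a time, bumping the leftmost entry strictly greater than the inserted value down to the next row. The recording tableau Q records, in position (i, j), the step at which that cell was added to P.
  Insert 6 (step 1): P = [6];  Q = [1]
  Insert 4 (step 2): P = [4] / [6];  Q = [1] / [2]
  Insert 1 (step 3): P = [1] / [4] / [6];  Q = [1] / [2] / [3]
  Insert 7 (step 4): P = [1, 7] / [4] / [6];  Q = [1, 4] / [2] / [3]
  Insert 3 (step 5): P = [1, 3] / [4, 7] / [6];  Q = [1, 4] / [2, 5] / [3]
  Insert 5 (step 6): P = [1, 3, 5] / [4, 7] / [6];  Q = [1, 4, 6] / [2, 5] / [3]
  Insert 2 (step 7): P = [1, 2, 5] / [3, 7] / [4] / [6];  Q = [1, 4, 6] / [2, 5] / [3] / [7]
Final shape: (3, 2, 1, 1).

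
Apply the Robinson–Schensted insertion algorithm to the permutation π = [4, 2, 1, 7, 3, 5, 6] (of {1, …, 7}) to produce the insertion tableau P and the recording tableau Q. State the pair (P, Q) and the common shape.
P = [1, 3, 5, 6] / [2, 7] / [4];  Q = [1, 4, 6, 7] / [2, 5] / [3];  common shape = (4, 2, 1)

Row-insert the values π_1, π_2, … into P one at a time, bumping the leftmost entry strictly greater than the inserted value down to the next row. The recording tableau Q records, in position (i, j), the step at which that cell was added to P.
  Insert 4 (step 1): P = [4];  Q = [1]
  Insert 2 (step 2): P = [2] / [4];  Q = [1] / [2]
  Insert 1 (step 3): P = [1] / [2] / [4];  Q = [1] / [2] / [3]
  Insert 7 (step 4): P = [1, 7] / [2] / [4];  Q = [1, 4] / [2] / [3]
  Insert 3 (step 5): P = [1, 3] / [2, 7] / [4];  Q = [1, 4] / [2, 5] / [3]
  Insert 5 (step 6): P = [1, 3, 5] / [2, 7] / [4];  Q = [1, 4, 6] / [2, 5] / [3]
  Insert 6 (step 7): P = [1, 3, 5, 6] / [2, 7] / [4];  Q = [1, 4, 6, 7] / [2, 5] / [3]
Final shape: (4, 2, 1).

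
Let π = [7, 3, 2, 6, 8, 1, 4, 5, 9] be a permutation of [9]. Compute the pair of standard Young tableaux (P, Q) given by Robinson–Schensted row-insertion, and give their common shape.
P = [1, 4, 5, 9] / [2, 6, 8] / [3] / [7];  Q = [1, 4, 5, 9] / [2, 7, 8] / [3] / [6];  common shape = (4, 3, 1, 1)

Row-insert the values π_1, π_2, … into P one at a time, bumping the leftmost entry strictly greater than the inserted value down to the next row. The recording tableau Q records, in position (i, j), the step at which that cell was added to P.
  Insert 7 (step 1): P = [7];  Q = [1]
  Insert 3 (step 2): P = [3] / [7];  Q = [1] / [2]
  Insert 2 (step 3): P = [2] / [3] / [7];  Q = [1] / [2] / [3]
  Insert 6 (step 4): P = [2, 6] / [3] / [7];  Q = [1, 4] / [2] / [3]
  Insert 8 (step 5): P = [2, 6, 8] / [3] / [7];  Q = [1, 4, 5] / [2] / [3]
  Insert 1 (step 6): P = [1, 6, 8] / [2] / [3] / [7];  Q = [1, 4, 5] / [2] / [3] / [6]
  Insert 4 (step 7): P = [1, 4, 8] / [2, 6] / [3] / [7];  Q = [1, 4, 5] / [2, 7] / [3] / [6]
  Insert 5 (step 8): P = [1, 4, 5] / [2, 6, 8] / [3] / [7];  Q = [1, 4, 5] / [2, 7, 8] / [3] / [6]
  Insert 9 (step 9): P = [1, 4, 5, 9] / [2, 6, 8] / [3] / [7];  Q = [1, 4, 5, 9] / [2, 7, 8] / [3] / [6]
Final shape: (4, 3, 1, 1).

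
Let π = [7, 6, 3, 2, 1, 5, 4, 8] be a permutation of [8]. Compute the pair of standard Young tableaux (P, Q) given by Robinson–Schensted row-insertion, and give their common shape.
P = [1, 4, 8] / [2, 5] / [3] / [6] / [7];  Q = [1, 6, 8] / [2, 7] / [3] / [4] / [5];  common shape = (3, 2, 1, 1, 1)

Row-insert the values π_1, π_2, … into P one at a time, bumping the leftmost entry strictly greater than the inserted value down to the next row. The recording tableau Q records, in position (i, j), the step at which that cell was added to P.
  Insert 7 (step 1): P = [7];  Q = [1]
  Insert 6 (step 2): P = [6] / [7];  Q = [1] / [2]
  Insert 3 (step 3): P = [3] / [6] / [7];  Q = [1] / [2] / [3]
  Insert 2 (step 4): P = [2] / [3] / [6] / [7];  Q = [1] / [2] / [3] / [4]
  Insert 1 (step 5): P = [1] / [2] / [3] / [6] / [7];  Q = [1] / [2] / [3] / [4] / [5]
  Insert 5 (step 6): P = [1, 5] / [2] / [3] / [6] / [7];  Q = [1, 6] / [2] / [3] / [4] / [5]
  Insert 4 (step 7): P = [1, 4] / [2, 5] / [3] / [6] / [7];  Q = [1, 6] / [2, 7] / [3] / [4] / [5]
  Insert 8 (step 8): P = [1, 4, 8] / [2, 5] / [3] / [6] / [7];  Q = [1, 6, 8] / [2, 7] / [3] / [4] / [5]
Final shape: (3, 2, 1, 1, 1).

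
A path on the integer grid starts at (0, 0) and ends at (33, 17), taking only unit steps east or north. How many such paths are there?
Number of paths = 9847379391150

A monotone lattice path from (0, 0) to (33, 17) consists of 33 east steps and 17 north steps in some order, so it is determined by which 33 of the 50 steps are east. The count is C(50, 33) = 9847379391150.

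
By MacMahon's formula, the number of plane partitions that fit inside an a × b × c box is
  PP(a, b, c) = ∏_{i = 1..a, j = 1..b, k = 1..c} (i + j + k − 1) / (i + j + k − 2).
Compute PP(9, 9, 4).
PP(9, 9, 4) = 1832516612010448

Evaluate the triple product over i = 1..9, j = 1..9, k = 1..4. The factors are (2/1) · (3/2) · (4/3) · (5/4) · (3/2) · (4/3) · (5/4) · (6/5) · … (324 factors total). The numerators and denominators telescope so the product is an integer; carrying out the multiplication exactly gives PP(9, 9, 4) = 1832516612010448.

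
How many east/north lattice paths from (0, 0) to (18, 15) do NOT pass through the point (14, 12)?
Number of paths = 699138820

Total paths from (0, 0) to (18, 15): C(33, 18) = 1037158320. Paths through (14, 12): (paths (0, 0) → (14, 12)) × (paths (14, 12) → (18, 15)) = C(26, 14) · C(7, 4) = 9657700 · 35 = 338019500. Avoidance count = 1037158320 − 338019500 = 699138820.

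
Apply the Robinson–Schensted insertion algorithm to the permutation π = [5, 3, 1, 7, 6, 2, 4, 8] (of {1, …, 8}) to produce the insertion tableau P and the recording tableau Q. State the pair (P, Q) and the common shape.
P = [1, 2, 4, 8] / [3, 6] / [5, 7];  Q = [1, 4, 7, 8] / [2, 5] / [3, 6];  common shape = (4, 2, 2)

Row-insert the values π_1, π_2, … into P one at a time, bumping the leftmost entry strictly greater than the inserted value down to the next row. The recording tableau Q records, in position (i, j), the step at which that cell was added to P.
  Insert 5 (step 1): P = [5];  Q = [1]
  Insert 3 (step 2): P = [3] / [5];  Q = [1] / [2]
  Insert 1 (step 3): P = [1] / [3] / [5];  Q = [1] / [2] / [3]
  Insert 7 (step 4): P = [1, 7] / [3] / [5];  Q = [1, 4] / [2] / [3]
  Insert 6 (step 5): P = [1, 6] / [3, 7] / [5];  Q = [1, 4] / [2, 5] / [3]
  Insert 2 (step 6): P = [1, 2] / [3, 6] / [5, 7];  Q = [1, 4] / [2, 5] / [3, 6]
  Insert 4 (step 7): P = [1, 2, 4] / [3, 6] / [5, 7];  Q = [1, 4, 7] / [2, 5] / [3, 6]
  Insert 8 (step 8): P = [1, 2, 4, 8] / [3, 6] / [5, 7];  Q = [1, 4, 7, 8] / [2, 5] / [3, 6]
Final shape: (4, 2, 2).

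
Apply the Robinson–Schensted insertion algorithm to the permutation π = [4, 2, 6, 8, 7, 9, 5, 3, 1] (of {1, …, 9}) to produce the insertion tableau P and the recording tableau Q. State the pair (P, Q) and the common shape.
P = [1, 3, 7, 9] / [2, 5] / [4] / [6] / [8];  Q = [1, 3, 4, 6] / [2, 5] / [7] / [8] / [9];  common shape = (4, 2, 1, 1, 1)

Row-insert the values π_1, π_2, … into P one at a time, bumping the leftmost entry strictly greater than the inserted value down to the next row. The recording tableau Q records, in position (i, j), the step at which that cell was added to P.
  Insert 4 (step 1): P = [4];  Q = [1]
  Insert 2 (step 2): P = [2] / [4];  Q = [1] / [2]
  Insert 6 (step 3): P = [2, 6] / [4];  Q = [1, 3] / [2]
  Insert 8 (step 4): P = [2, 6, 8] / [4];  Q = [1, 3, 4] / [2]
  Insert 7 (step 5): P = [2, 6, 7] / [4, 8];  Q = [1, 3, 4] / [2, 5]
  Insert 9 (step 6): P = [2, 6, 7, 9] / [4, 8];  Q = [1, 3, 4, 6] / [2, 5]
  Insert 5 (step 7): P = [2, 5, 7, 9] / [4, 6] / [8];  Q = [1, 3, 4, 6] / [2, 5] / [7]
  Insert 3 (step 8): P = [2, 3, 7, 9] / [4, 5] / [6] / [8];  Q = [1, 3, 4, 6] / [2, 5] / [7] / [8]
  Insert 1 (step 9): P = [1, 3, 7, 9] / [2, 5] / [4] / [6] / [8];  Q = [1, 3, 4, 6] / [2, 5] / [7] / [8] / [9]
Final shape: (4, 2, 1, 1, 1).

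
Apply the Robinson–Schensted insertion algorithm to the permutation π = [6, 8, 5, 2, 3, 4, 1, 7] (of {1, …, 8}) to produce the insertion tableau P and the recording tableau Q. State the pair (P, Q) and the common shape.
P = [1, 3, 4, 7] / [2, 8] / [5] / [6];  Q = [1, 2, 6, 8] / [3, 5] / [4] / [7];  common shape = (4, 2, 1, 1)

Row-insert the values π_1, π_2, … into P one at a time, bumping the leftmost entry strictly greater than the inserted value down to the next row. The recording tableau Q records, in position (i, j), the step at which that cell was added to P.
  Insert 6 (step 1): P = [6];  Q = [1]
  Insert 8 (step 2): P = [6, 8];  Q = [1, 2]
  Insert 5 (step 3): P = [5, 8] / [6];  Q = [1, 2] / [3]
  Insert 2 (step 4): P = [2, 8] / [5] / [6];  Q = [1, 2] / [3] / [4]
  Insert 3 (step 5): P = [2, 3] / [5, 8] / [6];  Q = [1, 2] / [3, 5] / [4]
  Insert 4 (step 6): P = [2, 3, 4] / [5, 8] / [6];  Q = [1, 2, 6] / [3, 5] / [4]
  Insert 1 (step 7): P = [1, 3, 4] / [2, 8] / [5] / [6];  Q = [1, 2, 6] / [3, 5] / [4] / [7]
  Insert 7 (step 8): P = [1, 3, 4, 7] / [2, 8] / [5] / [6];  Q = [1, 2, 6, 8] / [3, 5] / [4] / [7]
Final shape: (4, 2, 1, 1).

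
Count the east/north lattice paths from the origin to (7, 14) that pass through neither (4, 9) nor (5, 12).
Number of paths = 56272

Inclusion–exclusion. Total paths: C(21, 7) = 116280. Through P₁: C(13, 4)·C(8, 3) = 40040. Through P₂: C(17, 5)·C(4, 2) = 37128. Since P₁ is strictly southwest of P₂, a monotone path through both must visit P₁ then P₂; paths through both = C(13, 4)·C(4, 1)·C(4, 2) = 17160. Avoid both = 116280 − 40040 − 37128 + 17160 = 56272.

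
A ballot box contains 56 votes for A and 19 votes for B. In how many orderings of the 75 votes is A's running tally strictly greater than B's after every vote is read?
Strict-lead orderings = 141510552115622428

Total orderings of the 75 votes with 56 for A: C(75, 56) = 286845713747883300. By the Bertrand ballot formula (Cycle Lemma / reflection principle), the number of orderings in which A is strictly ahead of B throughout is (p − q)/(p + q) · C(p + q, p) = (56 − 19)/(56 + 19) · 286845713747883300 = 141510552115622428.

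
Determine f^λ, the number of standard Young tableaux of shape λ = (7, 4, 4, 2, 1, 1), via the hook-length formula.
# SYT of shape (7, 4, 4, 2, 1, 1) = 41570100

Hook-length formula: f^λ = n! / Π hook(c), product over all cells c of the Young diagram. For λ = (7, 4, 4, 2, 1, 1), n = 19 boxes. Hook lengths by row (left-to-right, top-to-bottom): [12, 9, 7, 6, 3, 2, 1]; [8, 5, 3, 2]; [7, 4, 2, 1]; [4, 1]; [2]; [1]. Product of hooks = 2926264320. So f^λ = 19! / 2926264320 = 121645100408832000 / 2926264320 = 41570100.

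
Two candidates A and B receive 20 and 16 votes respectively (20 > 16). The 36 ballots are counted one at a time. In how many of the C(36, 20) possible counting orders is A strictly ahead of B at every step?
Strict-lead orderings = 811985790

Total orderings of the 36 votes with 20 for A: C(36, 20) = 7307872110. By the Bertrand ballot formula (Cycle Lemma / reflection principle), the number of orderings in which A is strictly ahead of B throughout is (p − q)/(p + q) · C(p + q, p) = (20 − 16)/(20 + 16) · 7307872110 = 811985790.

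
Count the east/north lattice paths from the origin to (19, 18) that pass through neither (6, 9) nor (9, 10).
Number of paths = 12016803436

Inclusion–exclusion. Total paths: C(37, 19) = 17672631900. Through P₁: C(15, 6)·C(22, 13) = 2489587100. Through P₂: C(19, 9)·C(18, 10) = 4042276524. Since P₁ is strictly southwest of P₂, a monotone path through both must visit P₁ then P₂; paths through both = C(15, 6)·C(4, 3)·C(18, 10) = 876035160. Avoid both = 17672631900 − 2489587100 − 4042276524 + 876035160 = 12016803436.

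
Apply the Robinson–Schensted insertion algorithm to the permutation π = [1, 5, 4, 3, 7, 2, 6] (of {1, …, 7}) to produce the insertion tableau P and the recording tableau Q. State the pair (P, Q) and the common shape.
P = [1, 2, 6] / [3, 7] / [4] / [5];  Q = [1, 2, 5] / [3, 7] / [4] / [6];  common shape = (3, 2, 1, 1)

Row-insert the values π_1, π_2, … into P one at a time, bumping the leftmost entry strictly greater than the inserted value down to the next row. The recording tableau Q records, in position (i, j), the step at which that cell was added to P.
  Insert 1 (step 1): P = [1];  Q = [1]
  Insert 5 (step 2): P = [1, 5];  Q = [1, 2]
  Insert 4 (step 3): P = [1, 4] / [5];  Q = [1, 2] / [3]
  Insert 3 (step 4): P = [1, 3] / [4] / [5];  Q = [1, 2] / [3] / [4]
  Insert 7 (step 5): P = [1, 3, 7] / [4] / [5];  Q = [1, 2, 5] / [3] / [4]
  Insert 2 (step 6): P = [1, 2, 7] / [3] / [4] / [5];  Q = [1, 2, 5] / [3] / [4] / [6]
  Insert 6 (step 7): P = [1, 2, 6] / [3, 7] / [4] / [5];  Q = [1, 2, 5] / [3, 7] / [4] / [6]
Final shape: (3, 2, 1, 1).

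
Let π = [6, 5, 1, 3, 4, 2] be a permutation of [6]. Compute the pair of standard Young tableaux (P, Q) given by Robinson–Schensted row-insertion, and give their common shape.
P = [1, 2, 4] / [3] / [5] / [6];  Q = [1, 4, 5] / [2] / [3] / [6];  common shape = (3, 1, 1, 1)

Row-insert the values π_1, π_2, … into P one at a time, bumping the leftmost entry strictly greater than the inserted value down to the next row. The recording tableau Q records, in position (i, j), the step at which that cell was added to P.
  Insert 6 (step 1): P = [6];  Q = [1]
  Insert 5 (step 2): P = [5] / [6];  Q = [1] / [2]
  Insert 1 (step 3): P = [1] / [5] / [6];  Q = [1] / [2] / [3]
  Insert 3 (step 4): P = [1, 3] / [5] / [6];  Q = [1, 4] / [2] / [3]
  Insert 4 (step 5): P = [1, 3, 4] / [5] / [6];  Q = [1, 4, 5] / [2] / [3]
  Insert 2 (step 6): P = [1, 2, 4] / [3] / [5] / [6];  Q = [1, 4, 5] / [2] / [3] / [6]
Final shape: (3, 1, 1, 1).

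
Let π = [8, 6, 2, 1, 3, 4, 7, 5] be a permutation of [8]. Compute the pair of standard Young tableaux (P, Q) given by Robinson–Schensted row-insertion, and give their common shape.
P = [1, 3, 4, 5] / [2, 7] / [6] / [8];  Q = [1, 5, 6, 7] / [2, 8] / [3] / [4];  common shape = (4, 2, 1, 1)

Row-insert the values π_1, π_2, … into P one at a time, bumping the leftmost entry strictly greater than the inserted value down to the next row. The recording tableau Q records, in position (i, j), the step at which that cell was added to P.
  Insert 8 (step 1): P = [8];  Q = [1]
  Insert 6 (step 2): P = [6] / [8];  Q = [1] / [2]
  Insert 2 (step 3): P = [2] / [6] / [8];  Q = [1] / [2] / [3]
  Insert 1 (step 4): P = [1] / [2] / [6] / [8];  Q = [1] / [2] / [3] / [4]
  Insert 3 (step 5): P = [1, 3] / [2] / [6] / [8];  Q = [1, 5] / [2] / [3] / [4]
  Insert 4 (step 6): P = [1, 3, 4] / [2] / [6] / [8];  Q = [1, 5, 6] / [2] / [3] / [4]
  Insert 7 (step 7): P = [1, 3, 4, 7] / [2] / [6] / [8];  Q = [1, 5, 6, 7] / [2] / [3] / [4]
  Insert 5 (step 8): P = [1, 3, 4, 5] / [2, 7] / [6] / [8];  Q = [1, 5, 6, 7] / [2, 8] / [3] / [4]
Final shape: (4, 2, 1, 1).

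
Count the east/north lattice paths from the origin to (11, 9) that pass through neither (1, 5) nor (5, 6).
Number of paths = 125666

Inclusion–exclusion. Total paths: C(20, 11) = 167960. Through P₁: C(6, 1)·C(14, 10) = 6006. Through P₂: C(11, 5)·C(9, 6) = 38808. Since P₁ is strictly southwest of P₂, a monotone path through both must visit P₁ then P₂; paths through both = C(6, 1)·C(5, 4)·C(9, 6) = 2520. Avoid both = 167960 − 6006 − 38808 + 2520 = 125666.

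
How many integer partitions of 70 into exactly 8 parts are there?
p(70, 8 parts) = 97539

Partitions of n into exactly k parts are in bijection with partitions of n − k into at most k parts (subtract 1 from each part). So p(70, exactly 8) = p(62, parts ≤ 8). Computing via the recurrence p(m, j) = p(m, j−1) + p(m−j, j) gives 97539.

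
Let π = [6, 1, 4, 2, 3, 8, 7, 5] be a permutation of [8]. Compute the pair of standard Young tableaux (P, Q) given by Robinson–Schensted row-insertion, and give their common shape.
P = [1, 2, 3, 5] / [4, 7] / [6, 8];  Q = [1, 3, 5, 6] / [2, 7] / [4, 8];  common shape = (4, 2, 2)

Row-insert the values π_1, π_2, … into P one at a time, bumping the leftmost entry strictly greater than the inserted value down to the next row. The recording tableau Q records, in position (i, j), the step at which that cell was added to P.
  Insert 6 (step 1): P = [6];  Q = [1]
  Insert 1 (step 2): P = [1] / [6];  Q = [1] / [2]
  Insert 4 (step 3): P = [1, 4] / [6];  Q = [1, 3] / [2]
  Insert 2 (step 4): P = [1, 2] / [4] / [6];  Q = [1, 3] / [2] / [4]
  Insert 3 (step 5): P = [1, 2, 3] / [4] / [6];  Q = [1, 3, 5] / [2] / [4]
  Insert 8 (step 6): P = [1, 2, 3, 8] / [4] / [6];  Q = [1, 3, 5, 6] / [2] / [4]
  Insert 7 (step 7): P = [1, 2, 3, 7] / [4, 8] / [6];  Q = [1, 3, 5, 6] / [2, 7] / [4]
  Insert 5 (step 8): P = [1, 2, 3, 5] / [4, 7] / [6, 8];  Q = [1, 3, 5, 6] / [2, 7] / [4, 8]
Final shape: (4, 2, 2).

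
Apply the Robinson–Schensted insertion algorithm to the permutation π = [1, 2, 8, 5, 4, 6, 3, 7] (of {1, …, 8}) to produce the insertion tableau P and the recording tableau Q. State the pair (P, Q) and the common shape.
P = [1, 2, 3, 6, 7] / [4] / [5] / [8];  Q = [1, 2, 3, 6, 8] / [4] / [5] / [7];  common shape = (5, 1, 1, 1)

Row-insert the values π_1, π_2, … into P one at a time, bumping the leftmost entry strictly greater than the inserted value down to the next row. The recording tableau Q records, in position (i, j), the step at which that cell was added to P.
  Insert 1 (step 1): P = [1];  Q = [1]
  Insert 2 (step 2): P = [1, 2];  Q = [1, 2]
  Insert 8 (step 3): P = [1, 2, 8];  Q = [1, 2, 3]
  Insert 5 (step 4): P = [1, 2, 5] / [8];  Q = [1, 2, 3] / [4]
  Insert 4 (step 5): P = [1, 2, 4] / [5] / [8];  Q = [1, 2, 3] / [4] / [5]
  Insert 6 (step 6): P = [1, 2, 4, 6] / [5] / [8];  Q = [1, 2, 3, 6] / [4] / [5]
  Insert 3 (step 7): P = [1, 2, 3, 6] / [4] / [5] / [8];  Q = [1, 2, 3, 6] / [4] / [5] / [7]
  Insert 7 (step 8): P = [1, 2, 3, 6, 7] / [4] / [5] / [8];  Q = [1, 2, 3, 6, 8] / [4] / [5] / [7]
Final shape: (5, 1, 1, 1).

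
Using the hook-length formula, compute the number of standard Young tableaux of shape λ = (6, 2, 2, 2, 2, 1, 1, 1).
# SYT of shape (6, 2, 2, 2, 2, 1, 1, 1) = 523600

Hook-length formula: f^λ = n! / Π hook(c), product over all cells c of the Young diagram. For λ = (6, 2, 2, 2, 2, 1, 1, 1), n = 17 boxes. Hook lengths by row (left-to-right, top-to-bottom): [13, 9, 4, 3, 2, 1]; [8, 4]; [7, 3]; [6, 2]; [5, 1]; [3]; [2]; [1]. Product of hooks = 679311360. So f^λ = 17! / 679311360 = 355687428096000 / 679311360 = 523600.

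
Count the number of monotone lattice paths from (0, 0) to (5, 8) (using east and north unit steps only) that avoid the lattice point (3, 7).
Number of paths = 927

Total paths from (0, 0) to (5, 8): C(13, 5) = 1287. Paths through (3, 7): (paths (0, 0) → (3, 7)) × (paths (3, 7) → (5, 8)) = C(10, 3) · C(3, 2) = 120 · 3 = 360. Avoidance count = 1287 − 360 = 927.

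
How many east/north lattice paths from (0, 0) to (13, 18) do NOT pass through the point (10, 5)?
Number of paths = 204571395

Total paths from (0, 0) to (13, 18): C(31, 13) = 206253075. Paths through (10, 5): (paths (0, 0) → (10, 5)) × (paths (10, 5) → (13, 18)) = C(15, 10) · C(16, 3) = 3003 · 560 = 1681680. Avoidance count = 206253075 − 1681680 = 204571395.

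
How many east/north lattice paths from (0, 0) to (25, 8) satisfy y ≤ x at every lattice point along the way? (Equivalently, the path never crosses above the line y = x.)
Number of paths = 9612108

By the reflection principle (André's argument), the number of monotone paths to (25, 8) with n ≤ m that never go above y = x is C(33, 25) − C(33, 26) = 13884156 − 4272048 = 9612108.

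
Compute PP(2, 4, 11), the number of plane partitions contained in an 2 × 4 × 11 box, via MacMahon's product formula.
PP(2, 4, 11) = 496860

Evaluate the triple product over i = 1..2, j = 1..4, k = 1..11. The factors are (2/1) · (3/2) · (4/3) · (5/4) · (6/5) · (7/6) · (8/7) · (9/8) · … (88 factors total). The numerators and denominators telescope so the product is an integer; carrying out the multiplication exactly gives PP(2, 4, 11) = 496860.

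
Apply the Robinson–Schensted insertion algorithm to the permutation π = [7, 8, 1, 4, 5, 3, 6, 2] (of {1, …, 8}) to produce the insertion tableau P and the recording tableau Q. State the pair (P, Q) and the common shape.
P = [1, 2, 5, 6] / [3, 8] / [4] / [7];  Q = [1, 2, 5, 7] / [3, 4] / [6] / [8];  common shape = (4, 2, 1, 1)

Row-insert the values π_1, π_2, … into P one at a time, bumping the leftmost entry strictly greater than the inserted value down to the next row. The recording tableau Q records, in position (i, j), the step at which that cell was added to P.
  Insert 7 (step 1): P = [7];  Q = [1]
  Insert 8 (step 2): P = [7, 8];  Q = [1, 2]
  Insert 1 (step 3): P = [1, 8] / [7];  Q = [1, 2] / [3]
  Insert 4 (step 4): P = [1, 4] / [7, 8];  Q = [1, 2] / [3, 4]
  Insert 5 (step 5): P = [1, 4, 5] / [7, 8];  Q = [1, 2, 5] / [3, 4]
  Insert 3 (step 6): P = [1, 3, 5] / [4, 8] / [7];  Q = [1, 2, 5] / [3, 4] / [6]
  Insert 6 (step 7): P = [1, 3, 5, 6] / [4, 8] / [7];  Q = [1, 2, 5, 7] / [3, 4] / [6]
  Insert 2 (step 8): P = [1, 2, 5, 6] / [3, 8] / [4] / [7];  Q = [1, 2, 5, 7] / [3, 4] / [6] / [8]
Final shape: (4, 2, 1, 1).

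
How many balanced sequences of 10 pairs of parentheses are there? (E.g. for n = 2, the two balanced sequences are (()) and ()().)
C_10 = 16796

These balanced parentheses are counted by the Catalan number C_n = (1/(n + 1)) · C(2n, n). For n = 10: C_10 = (1/11) · C(20, 10) = 184756/11 = 16796.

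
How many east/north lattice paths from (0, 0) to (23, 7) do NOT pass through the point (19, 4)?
Number of paths = 1725875

Total paths from (0, 0) to (23, 7): C(30, 23) = 2035800. Paths through (19, 4): (paths (0, 0) → (19, 4)) × (paths (19, 4) → (23, 7)) = C(23, 19) · C(7, 4) = 8855 · 35 = 309925. Avoidance count = 2035800 − 309925 = 1725875.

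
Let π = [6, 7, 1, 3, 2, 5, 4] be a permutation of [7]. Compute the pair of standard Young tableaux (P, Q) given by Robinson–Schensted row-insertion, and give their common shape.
P = [1, 2, 4] / [3, 5] / [6, 7];  Q = [1, 2, 6] / [3, 4] / [5, 7];  common shape = (3, 2, 2)

Row-insert the values π_1, π_2, … into P one at a time, bumping the leftmost entry strictly greater than the inserted value down to the next row. The recording tableau Q records, in position (i, j), the step at which that cell was added to P.
  Insert 6 (step 1): P = [6];  Q = [1]
  Insert 7 (step 2): P = [6, 7];  Q = [1, 2]
  Insert 1 (step 3): P = [1, 7] / [6];  Q = [1, 2] / [3]
  Insert 3 (step 4): P = [1, 3] / [6, 7];  Q = [1, 2] / [3, 4]
  Insert 2 (step 5): P = [1, 2] / [3, 7] / [6];  Q = [1, 2] / [3, 4] / [5]
  Insert 5 (step 6): P = [1, 2, 5] / [3, 7] / [6];  Q = [1, 2, 6] / [3, 4] / [5]
  Insert 4 (step 7): P = [1, 2, 4] / [3, 5] / [6, 7];  Q = [1, 2, 6] / [3, 4] / [5, 7]
Final shape: (3, 2, 2).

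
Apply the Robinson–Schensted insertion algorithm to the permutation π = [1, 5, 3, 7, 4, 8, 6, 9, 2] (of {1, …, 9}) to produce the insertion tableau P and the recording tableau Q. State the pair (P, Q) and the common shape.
P = [1, 2, 4, 6, 9] / [3, 7, 8] / [5];  Q = [1, 2, 4, 6, 8] / [3, 5, 7] / [9];  common shape = (5, 3, 1)

Row-insert the values π_1, π_2, … into P one at a time, bumping the leftmost entry strictly greater than the inserted value down to the next row. The recording tableau Q records, in position (i, j), the step at which that cell was added to P.
  Insert 1 (step 1): P = [1];  Q = [1]
  Insert 5 (step 2): P = [1, 5];  Q = [1, 2]
  Insert 3 (step 3): P = [1, 3] / [5];  Q = [1, 2] / [3]
  Insert 7 (step 4): P = [1, 3, 7] / [5];  Q = [1, 2, 4] / [3]
  Insert 4 (step 5): P = [1, 3, 4] / [5, 7];  Q = [1, 2, 4] / [3, 5]
  Insert 8 (step 6): P = [1, 3, 4, 8] / [5, 7];  Q = [1, 2, 4, 6] / [3, 5]
  Insert 6 (step 7): P = [1, 3, 4, 6] / [5, 7, 8];  Q = [1, 2, 4, 6] / [3, 5, 7]
  Insert 9 (step 8): P = [1, 3, 4, 6, 9] / [5, 7, 8];  Q = [1, 2, 4, 6, 8] / [3, 5, 7]
  Insert 2 (step 9): P = [1, 2, 4, 6, 9] / [3, 7, 8] / [5];  Q = [1, 2, 4, 6, 8] / [3, 5, 7] / [9]
Final shape: (5, 3, 1).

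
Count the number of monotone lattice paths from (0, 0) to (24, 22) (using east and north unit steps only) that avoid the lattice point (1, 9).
Number of paths = 7867263217950

Total paths from (0, 0) to (24, 22): C(46, 24) = 7890371113950. Paths through (1, 9): (paths (0, 0) → (1, 9)) × (paths (1, 9) → (24, 22)) = C(10, 1) · C(36, 23) = 10 · 2310789600 = 23107896000. Avoidance count = 7890371113950 − 23107896000 = 7867263217950.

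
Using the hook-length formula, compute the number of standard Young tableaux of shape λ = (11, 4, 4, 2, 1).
# SYT of shape (11, 4, 4, 2, 1) = 343816704

Hook-length formula: f^λ = n! / Π hook(c), product over all cells c of the Young diagram. For λ = (11, 4, 4, 2, 1), n = 22 boxes. Hook lengths by row (left-to-right, top-to-bottom): [15, 13, 11, 10, 7, 6, 5, 4, 3, 2, 1]; [7, 5, 3, 2]; [6, 4, 2, 1]; [3, 1]; [1]. Product of hooks = 3269185920000. So f^λ = 22! / 3269185920000 = 1124000727777607680000 / 3269185920000 = 343816704.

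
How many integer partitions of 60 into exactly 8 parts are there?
p(60, 8 parts) = 37638

Partitions of n into exactly k parts are in bijection with partitions of n − k into at most k parts (subtract 1 from each part). So p(60, exactly 8) = p(52, parts ≤ 8). Computing via the recurrence p(m, j) = p(m, j−1) + p(m−j, j) gives 37638.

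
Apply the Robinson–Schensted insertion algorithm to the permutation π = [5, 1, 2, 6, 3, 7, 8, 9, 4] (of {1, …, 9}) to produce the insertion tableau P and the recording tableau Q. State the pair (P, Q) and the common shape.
P = [1, 2, 3, 4, 8, 9] / [5, 6, 7];  Q = [1, 3, 4, 6, 7, 8] / [2, 5, 9];  common shape = (6, 3)

Row-insert the values π_1, π_2, … into P one at a time, bumping the leftmost entry strictly greater than the inserted value down to the next row. The recording tableau Q records, in position (i, j), the step at which that cell was added to P.
  Insert 5 (step 1): P = [5];  Q = [1]
  Insert 1 (step 2): P = [1] / [5];  Q = [1] / [2]
  Insert 2 (step 3): P = [1, 2] / [5];  Q = [1, 3] / [2]
  Insert 6 (step 4): P = [1, 2, 6] / [5];  Q = [1, 3, 4] / [2]
  Insert 3 (step 5): P = [1, 2, 3] / [5, 6];  Q = [1, 3, 4] / [2, 5]
  Insert 7 (step 6): P = [1, 2, 3, 7] / [5, 6];  Q = [1, 3, 4, 6] / [2, 5]
  Insert 8 (step 7): P = [1, 2, 3, 7, 8] / [5, 6];  Q = [1, 3, 4, 6, 7] / [2, 5]
  Insert 9 (step 8): P = [1, 2, 3, 7, 8, 9] / [5, 6];  Q = [1, 3, 4, 6, 7, 8] / [2, 5]
  Insert 4 (step 9): P = [1, 2, 3, 4, 8, 9] / [5, 6, 7];  Q = [1, 3, 4, 6, 7, 8] / [2, 5, 9]
Final shape: (6, 3).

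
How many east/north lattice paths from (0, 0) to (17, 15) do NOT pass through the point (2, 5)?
Number of paths = 497078760

Total paths from (0, 0) to (17, 15): C(32, 17) = 565722720. Paths through (2, 5): (paths (0, 0) → (2, 5)) × (paths (2, 5) → (17, 15)) = C(7, 2) · C(25, 15) = 21 · 3268760 = 68643960. Avoidance count = 565722720 − 68643960 = 497078760.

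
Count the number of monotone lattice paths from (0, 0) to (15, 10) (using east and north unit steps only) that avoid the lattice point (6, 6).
Number of paths = 2608100

Total paths from (0, 0) to (15, 10): C(25, 15) = 3268760. Paths through (6, 6): (paths (0, 0) → (6, 6)) × (paths (6, 6) → (15, 10)) = C(12, 6) · C(13, 9) = 924 · 715 = 660660. Avoidance count = 3268760 − 660660 = 2608100.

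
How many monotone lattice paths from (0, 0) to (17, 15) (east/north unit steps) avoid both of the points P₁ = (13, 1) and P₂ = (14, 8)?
Number of paths = 527320920

Inclusion–exclusion. Total paths: C(32, 17) = 565722720. Through P₁: C(14, 13)·C(18, 4) = 42840. Through P₂: C(22, 14)·C(10, 3) = 38372400. Since P₁ is strictly southwest of P₂, a monotone path through both must visit P₁ then P₂; paths through both = C(14, 13)·C(8, 1)·C(10, 3) = 13440. Avoid both = 565722720 − 42840 − 38372400 + 13440 = 527320920.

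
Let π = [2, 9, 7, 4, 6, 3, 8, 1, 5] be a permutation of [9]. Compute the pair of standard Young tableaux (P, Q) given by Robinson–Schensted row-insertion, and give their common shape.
P = [1, 3, 5, 8] / [2, 6] / [4] / [7] / [9];  Q = [1, 2, 5, 7] / [3, 9] / [4] / [6] / [8];  common shape = (4, 2, 1, 1, 1)

Row-insert the values π_1, π_2, … into P one at a time, bumping the leftmost entry strictly greater than the inserted value down to the next row. The recording tableau Q records, in position (i, j), the step at which that cell was added to P.
  Insert 2 (step 1): P = [2];  Q = [1]
  Insert 9 (step 2): P = [2, 9];  Q = [1, 2]
  Insert 7 (step 3): P = [2, 7] / [9];  Q = [1, 2] / [3]
  Insert 4 (step 4): P = [2, 4] / [7] / [9];  Q = [1, 2] / [3] / [4]
  Insert 6 (step 5): P = [2, 4, 6] / [7] / [9];  Q = [1, 2, 5] / [3] / [4]
  Insert 3 (step 6): P = [2, 3, 6] / [4] / [7] / [9];  Q = [1, 2, 5] / [3] / [4] / [6]
  Insert 8 (step 7): P = [2, 3, 6, 8] / [4] / [7] / [9];  Q = [1, 2, 5, 7] / [3] / [4] / [6]
  Insert 1 (step 8): P = [1, 3, 6, 8] / [2] / [4] / [7] / [9];  Q = [1, 2, 5, 7] / [3] / [4] / [6] / [8]
  Insert 5 (step 9): P = [1, 3, 5, 8] / [2, 6] / [4] / [7] / [9];  Q = [1, 2, 5, 7] / [3, 9] / [4] / [6] / [8]
Final shape: (4, 2, 1, 1, 1).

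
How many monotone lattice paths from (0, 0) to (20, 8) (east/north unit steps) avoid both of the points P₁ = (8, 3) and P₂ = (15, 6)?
Number of paths = 1363341

Inclusion–exclusion. Total paths: C(28, 20) = 3108105. Through P₁: C(11, 8)·C(17, 12) = 1021020. Through P₂: C(21, 15)·C(7, 5) = 1139544. Since P₁ is strictly southwest of P₂, a monotone path through both must visit P₁ then P₂; paths through both = C(11, 8)·C(10, 7)·C(7, 5) = 415800. Avoid both = 3108105 − 1021020 − 1139544 + 415800 = 1363341.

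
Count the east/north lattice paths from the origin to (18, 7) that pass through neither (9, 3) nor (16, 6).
Number of paths = 178761

Inclusion–exclusion. Total paths: C(25, 18) = 480700. Through P₁: C(12, 9)·C(13, 9) = 157300. Through P₂: C(22, 16)·C(3, 2) = 223839. Since P₁ is strictly southwest of P₂, a monotone path through both must visit P₁ then P₂; paths through both = C(12, 9)·C(10, 7)·C(3, 2) = 79200. Avoid both = 480700 − 157300 − 223839 + 79200 = 178761.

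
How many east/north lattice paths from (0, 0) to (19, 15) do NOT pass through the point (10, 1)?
Number of paths = 1846978430

Total paths from (0, 0) to (19, 15): C(34, 19) = 1855967520. Paths through (10, 1): (paths (0, 0) → (10, 1)) × (paths (10, 1) → (19, 15)) = C(11, 10) · C(23, 9) = 11 · 817190 = 8989090. Avoidance count = 1855967520 − 8989090 = 1846978430.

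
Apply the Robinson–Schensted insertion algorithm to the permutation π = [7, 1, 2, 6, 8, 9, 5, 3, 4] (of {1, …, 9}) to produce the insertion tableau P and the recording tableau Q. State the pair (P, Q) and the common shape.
P = [1, 2, 3, 4, 9] / [5, 8] / [6] / [7];  Q = [1, 3, 4, 5, 6] / [2, 9] / [7] / [8];  common shape = (5, 2, 1, 1)

Row-insert the values π_1, π_2, … into P one at a time, bumping the leftmost entry strictly greater than the inserted value down to the next row. The recording tableau Q records, in position (i, j), the step at which that cell was added to P.
  Insert 7 (step 1): P = [7];  Q = [1]
  Insert 1 (step 2): P = [1] / [7];  Q = [1] / [2]
  Insert 2 (step 3): P = [1, 2] / [7];  Q = [1, 3] / [2]
  Insert 6 (step 4): P = [1, 2, 6] / [7];  Q = [1, 3, 4] / [2]
  Insert 8 (step 5): P = [1, 2, 6, 8] / [7];  Q = [1, 3, 4, 5] / [2]
  Insert 9 (step 6): P = [1, 2, 6, 8, 9] / [7];  Q = [1, 3, 4, 5, 6] / [2]
  Insert 5 (step 7): P = [1, 2, 5, 8, 9] / [6] / [7];  Q = [1, 3, 4, 5, 6] / [2] / [7]
  Insert 3 (step 8): P = [1, 2, 3, 8, 9] / [5] / [6] / [7];  Q = [1, 3, 4, 5, 6] / [2] / [7] / [8]
  Insert 4 (step 9): P = [1, 2, 3, 4, 9] / [5, 8] / [6] / [7];  Q = [1, 3, 4, 5, 6] / [2, 9] / [7] / [8]
Final shape: (5, 2, 1, 1).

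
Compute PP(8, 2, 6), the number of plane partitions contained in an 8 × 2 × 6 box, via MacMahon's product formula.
PP(8, 2, 6) = 2147145

Evaluate the triple product over i = 1..8, j = 1..2, k = 1..6. The factors are (2/1) · (3/2) · (4/3) · (5/4) · (6/5) · (7/6) · (3/2) · (4/3) · … (96 factors total). The numerators and denominators telescope so the product is an integer; carrying out the multiplication exactly gives PP(8, 2, 6) = 2147145.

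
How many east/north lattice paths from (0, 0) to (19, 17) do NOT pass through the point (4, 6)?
Number of paths = 6975003000

Total paths from (0, 0) to (19, 17): C(36, 19) = 8597496600. Paths through (4, 6): (paths (0, 0) → (4, 6)) × (paths (4, 6) → (19, 17)) = C(10, 4) · C(26, 15) = 210 · 7726160 = 1622493600. Avoidance count = 8597496600 − 1622493600 = 6975003000.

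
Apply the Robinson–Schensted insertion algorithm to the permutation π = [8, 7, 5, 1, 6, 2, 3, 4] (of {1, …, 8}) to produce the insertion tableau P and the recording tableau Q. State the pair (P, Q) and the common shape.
P = [1, 2, 3, 4] / [5, 6] / [7] / [8];  Q = [1, 5, 7, 8] / [2, 6] / [3] / [4];  common shape = (4, 2, 1, 1)

Row-insert the values π_1, π_2, … into P one at a time, bumping the leftmost entry strictly greater than the inserted value down to the next row. The recording tableau Q records, in position (i, j), the step at which that cell was added to P.
  Insert 8 (step 1): P = [8];  Q = [1]
  Insert 7 (step 2): P = [7] / [8];  Q = [1] / [2]
  Insert 5 (step 3): P = [5] / [7] / [8];  Q = [1] / [2] / [3]
  Insert 1 (step 4): P = [1] / [5] / [7] / [8];  Q = [1] / [2] / [3] / [4]
  Insert 6 (step 5): P = [1, 6] / [5] / [7] / [8];  Q = [1, 5] / [2] / [3] / [4]
  Insert 2 (step 6): P = [1, 2] / [5, 6] / [7] / [8];  Q = [1, 5] / [2, 6] / [3] / [4]
  Insert 3 (step 7): P = [1, 2, 3] / [5, 6] / [7] / [8];  Q = [1, 5, 7] / [2, 6] / [3] / [4]
  Insert 4 (step 8): P = [1, 2, 3, 4] / [5, 6] / [7] / [8];  Q = [1, 5, 7, 8] / [2, 6] / [3] / [4]
Final shape: (4, 2, 1, 1).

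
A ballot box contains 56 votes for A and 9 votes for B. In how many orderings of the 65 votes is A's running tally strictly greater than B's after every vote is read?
Strict-lead orderings = 23114419144

Total orderings of the 65 votes with 56 for A: C(65, 56) = 31966749880. By the Bertrand ballot formula (Cycle Lemma / reflection principle), the number of orderings in which A is strictly ahead of B throughout is (p − q)/(p + q) · C(p + q, p) = (56 − 9)/(56 + 9) · 31966749880 = 23114419144.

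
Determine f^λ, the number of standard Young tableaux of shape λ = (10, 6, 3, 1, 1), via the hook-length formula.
# SYT of shape (10, 6, 3, 1, 1) = 126977760

Hook-length formula: f^λ = n! / Π hook(c), product over all cells c of the Young diagram. For λ = (10, 6, 3, 1, 1), n = 21 boxes. Hook lengths by row (left-to-right, top-to-bottom): [14, 11, 10, 8, 7, 6, 4, 3, 2, 1]; [9, 6, 5, 3, 2, 1]; [5, 2, 1]; [2]; [1]. Product of hooks = 402361344000. So f^λ = 21! / 402361344000 = 51090942171709440000 / 402361344000 = 126977760.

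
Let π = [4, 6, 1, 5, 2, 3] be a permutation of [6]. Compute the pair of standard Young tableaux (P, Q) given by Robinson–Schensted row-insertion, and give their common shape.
P = [1, 2, 3] / [4, 5] / [6];  Q = [1, 2, 6] / [3, 4] / [5];  common shape = (3, 2, 1)

Row-insert the values π_1, π_2, … into P one at a time, bumping the leftmost entry strictly greater than the inserted value down to the next row. The recording tableau Q records, in position (i, j), the step at which that cell was added to P.
  Insert 4 (step 1): P = [4];  Q = [1]
  Insert 6 (step 2): P = [4, 6];  Q = [1, 2]
  Insert 1 (step 3): P = [1, 6] / [4];  Q = [1, 2] / [3]
  Insert 5 (step 4): P = [1, 5] / [4, 6];  Q = [1, 2] / [3, 4]
  Insert 2 (step 5): P = [1, 2] / [4, 5] / [6];  Q = [1, 2] / [3, 4] / [5]
  Insert 3 (step 6): P = [1, 2, 3] / [4, 5] / [6];  Q = [1, 2, 6] / [3, 4] / [5]
Final shape: (3, 2, 1).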